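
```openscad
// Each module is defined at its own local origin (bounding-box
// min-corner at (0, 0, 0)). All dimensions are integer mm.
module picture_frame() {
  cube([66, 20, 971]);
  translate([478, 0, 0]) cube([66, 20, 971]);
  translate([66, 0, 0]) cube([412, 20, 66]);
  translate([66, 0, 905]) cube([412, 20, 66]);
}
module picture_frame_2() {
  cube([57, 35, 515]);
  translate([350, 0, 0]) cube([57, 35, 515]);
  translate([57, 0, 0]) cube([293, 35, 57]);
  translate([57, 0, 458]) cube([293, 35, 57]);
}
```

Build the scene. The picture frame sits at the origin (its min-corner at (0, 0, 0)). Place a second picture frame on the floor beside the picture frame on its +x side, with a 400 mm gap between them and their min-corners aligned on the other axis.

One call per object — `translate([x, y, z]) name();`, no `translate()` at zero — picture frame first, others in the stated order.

picture_frame();
translate([944, 0, 0]) picture_frame_2();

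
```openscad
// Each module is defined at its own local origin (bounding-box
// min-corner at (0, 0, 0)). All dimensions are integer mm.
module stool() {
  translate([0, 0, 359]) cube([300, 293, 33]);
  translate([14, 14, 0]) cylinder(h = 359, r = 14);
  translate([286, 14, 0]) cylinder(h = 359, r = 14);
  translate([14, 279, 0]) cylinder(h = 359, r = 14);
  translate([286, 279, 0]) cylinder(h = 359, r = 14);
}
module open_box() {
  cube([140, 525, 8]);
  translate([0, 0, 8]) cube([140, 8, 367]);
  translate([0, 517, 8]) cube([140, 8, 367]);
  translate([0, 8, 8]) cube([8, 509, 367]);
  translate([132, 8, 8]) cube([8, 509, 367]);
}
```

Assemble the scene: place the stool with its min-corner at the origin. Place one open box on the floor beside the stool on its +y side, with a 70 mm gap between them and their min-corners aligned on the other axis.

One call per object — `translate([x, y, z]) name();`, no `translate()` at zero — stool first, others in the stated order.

stool();
translate([0, 363, 0]) open_box();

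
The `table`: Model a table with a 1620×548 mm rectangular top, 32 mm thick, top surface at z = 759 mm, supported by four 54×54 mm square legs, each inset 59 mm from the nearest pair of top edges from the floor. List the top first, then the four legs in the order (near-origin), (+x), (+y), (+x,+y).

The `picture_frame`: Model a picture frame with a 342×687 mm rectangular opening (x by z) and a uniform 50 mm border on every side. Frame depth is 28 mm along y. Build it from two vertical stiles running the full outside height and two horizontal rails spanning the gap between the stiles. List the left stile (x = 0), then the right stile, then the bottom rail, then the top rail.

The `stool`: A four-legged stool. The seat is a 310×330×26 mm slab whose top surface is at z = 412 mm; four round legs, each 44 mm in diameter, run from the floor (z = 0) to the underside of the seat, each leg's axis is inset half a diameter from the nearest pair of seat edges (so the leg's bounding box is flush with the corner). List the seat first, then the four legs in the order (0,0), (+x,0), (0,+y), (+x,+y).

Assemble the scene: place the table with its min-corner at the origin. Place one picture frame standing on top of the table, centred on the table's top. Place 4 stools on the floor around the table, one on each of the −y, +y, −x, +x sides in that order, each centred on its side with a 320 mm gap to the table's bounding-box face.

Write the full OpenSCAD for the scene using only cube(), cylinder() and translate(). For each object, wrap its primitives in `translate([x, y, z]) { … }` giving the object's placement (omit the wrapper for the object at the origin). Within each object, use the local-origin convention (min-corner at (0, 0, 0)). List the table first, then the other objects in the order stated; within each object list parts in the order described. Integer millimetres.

translate([0, 0, 727]) cube([1620, 548, 32]);
translate([59, 59, 0]) cube([54, 54, 727]);
translate([1507, 59, 0]) cube([54, 54, 727]);
translate([59, 435, 0]) cube([54, 54, 727]);
translate([1507, 435, 0]) cube([54, 54, 727]);
translate([589, 260, 759]) {
  cube([50, 28, 787]);
  translate([392, 0, 0]) cube([50, 28, 787]);
  translate([50, 0, 0]) cube([342, 28, 50]);
  translate([50, 0, 737]) cube([342, 28, 50]);
}
translate([655, -650, 0]) {
  translate([0, 0, 386]) cube([310, 330, 26]);
  translate([22, 22, 0]) cylinder(h = 386, r = 22);
  translate([288, 22, 0]) cylinder(h = 386, r = 22);
  translate([22, 308, 0]) cylinder(h = 386, r = 22);
  translate([288, 308, 0]) cylinder(h = 386, r = 22);
}
translate([655, 868, 0]) {
  translate([0, 0, 386]) cube([310, 330, 26]);
  translate([22, 22, 0]) cylinder(h = 386, r = 22);
  translate([288, 22, 0]) cylinder(h = 386, r = 22);
  translate([22, 308, 0]) cylinder(h = 386, r = 22);
  translate([288, 308, 0]) cylinder(h = 386, r = 22);
}
translate([-630, 109, 0]) {
  translate([0, 0, 386]) cube([310, 330, 26]);
  translate([22, 22, 0]) cylinder(h = 386, r = 22);
  translate([288, 22, 0]) cylinder(h = 386, r = 22);
  translate([22, 308, 0]) cylinder(h = 386, r = 22);
  translate([288, 308, 0]) cylinder(h = 386, r = 22);
}
translate([1940, 109, 0]) {
  translate([0, 0, 386]) cube([310, 330, 26]);
  translate([22, 22, 0]) cylinder(h = 386, r = 22);
  translate([288, 22, 0]) cylinder(h = 386, r = 22);
  translate([22, 308, 0]) cylinder(h = 386, r = 22);
  translate([288, 308, 0]) cylinder(h = 386, r = 22);
}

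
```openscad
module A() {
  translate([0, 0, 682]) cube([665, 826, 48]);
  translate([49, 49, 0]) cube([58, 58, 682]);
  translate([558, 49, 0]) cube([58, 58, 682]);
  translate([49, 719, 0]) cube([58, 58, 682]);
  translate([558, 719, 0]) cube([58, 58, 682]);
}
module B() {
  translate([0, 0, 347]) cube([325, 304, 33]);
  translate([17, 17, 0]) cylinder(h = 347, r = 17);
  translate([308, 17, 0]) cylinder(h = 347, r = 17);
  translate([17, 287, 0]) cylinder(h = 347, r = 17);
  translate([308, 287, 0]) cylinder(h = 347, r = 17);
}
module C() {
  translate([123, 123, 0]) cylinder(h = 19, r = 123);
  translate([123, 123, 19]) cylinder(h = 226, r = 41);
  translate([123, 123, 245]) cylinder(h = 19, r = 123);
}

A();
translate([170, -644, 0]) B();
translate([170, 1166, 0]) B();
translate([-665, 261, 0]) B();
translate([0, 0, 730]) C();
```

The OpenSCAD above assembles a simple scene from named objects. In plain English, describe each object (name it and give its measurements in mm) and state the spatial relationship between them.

A is a table: top 665 mm (x) × 826 mm (y), 48 mm thick, upper face at z = 730 mm, on four 58×58 mm square legs, each inset 49 mm from the nearest pair of top edges, running from z = 0 to the bottom of the top.

B is a four-legged stool. The seat is 325×304 mm, 33 mm thick, top at z = 380 mm. It stands on four round legs, each 34 mm in diameter, from z = 0 to the seat underside, each leg's axis is inset half a diameter from the nearest pair of seat edges (so the leg's bounding box is flush with the corner).

C is a spool: two coaxial disc flanges of radius 123 mm and thickness 19 mm, joined by a core cylinder of radius 41 mm and height 226 mm. The lower flange rests on z = 0 and the three cylinders share a vertical axis.

Three stools sit around the table at the −y, +y, −x sides. The spool is on top of the table.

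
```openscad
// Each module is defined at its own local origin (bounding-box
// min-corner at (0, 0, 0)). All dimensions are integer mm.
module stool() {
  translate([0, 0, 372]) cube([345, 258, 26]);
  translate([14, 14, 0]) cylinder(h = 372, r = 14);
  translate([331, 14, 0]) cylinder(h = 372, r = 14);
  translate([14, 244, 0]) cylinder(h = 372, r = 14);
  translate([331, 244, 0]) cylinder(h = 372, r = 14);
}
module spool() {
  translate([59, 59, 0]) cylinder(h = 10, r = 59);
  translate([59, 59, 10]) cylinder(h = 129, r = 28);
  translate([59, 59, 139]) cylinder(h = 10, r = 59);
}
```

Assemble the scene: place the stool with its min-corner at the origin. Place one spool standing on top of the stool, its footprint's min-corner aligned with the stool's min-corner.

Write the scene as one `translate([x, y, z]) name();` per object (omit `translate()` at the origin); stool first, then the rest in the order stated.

stool();
translate([0, 0, 398]) spool();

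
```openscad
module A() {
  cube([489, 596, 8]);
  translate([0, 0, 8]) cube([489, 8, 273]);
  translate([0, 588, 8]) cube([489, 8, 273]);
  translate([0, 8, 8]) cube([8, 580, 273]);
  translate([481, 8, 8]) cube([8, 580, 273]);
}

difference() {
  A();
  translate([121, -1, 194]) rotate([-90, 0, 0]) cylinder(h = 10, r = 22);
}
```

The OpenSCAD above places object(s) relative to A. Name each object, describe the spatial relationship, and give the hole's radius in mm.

A is an open box. The open box has a circular hole through its front wall. The hole's radius is 22 mm.

The subtracted cylinder has r = 22 mm.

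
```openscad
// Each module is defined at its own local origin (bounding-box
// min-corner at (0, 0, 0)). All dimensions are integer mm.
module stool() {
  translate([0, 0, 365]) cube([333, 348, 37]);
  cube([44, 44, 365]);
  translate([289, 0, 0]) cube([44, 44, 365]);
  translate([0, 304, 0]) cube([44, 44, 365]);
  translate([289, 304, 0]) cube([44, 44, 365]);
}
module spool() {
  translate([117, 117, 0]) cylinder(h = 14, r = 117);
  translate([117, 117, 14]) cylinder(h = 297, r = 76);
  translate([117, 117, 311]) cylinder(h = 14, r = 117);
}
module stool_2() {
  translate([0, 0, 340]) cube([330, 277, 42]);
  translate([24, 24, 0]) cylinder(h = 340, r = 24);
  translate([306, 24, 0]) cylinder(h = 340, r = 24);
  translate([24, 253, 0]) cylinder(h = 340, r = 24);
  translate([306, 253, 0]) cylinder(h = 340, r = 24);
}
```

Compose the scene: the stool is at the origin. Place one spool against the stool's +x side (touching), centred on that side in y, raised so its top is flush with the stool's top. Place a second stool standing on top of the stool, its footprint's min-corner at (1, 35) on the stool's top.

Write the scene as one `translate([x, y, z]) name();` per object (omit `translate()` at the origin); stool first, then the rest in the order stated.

stool();
translate([333, 57, 77]) spool();
translate([1, 35, 402]) stool_2();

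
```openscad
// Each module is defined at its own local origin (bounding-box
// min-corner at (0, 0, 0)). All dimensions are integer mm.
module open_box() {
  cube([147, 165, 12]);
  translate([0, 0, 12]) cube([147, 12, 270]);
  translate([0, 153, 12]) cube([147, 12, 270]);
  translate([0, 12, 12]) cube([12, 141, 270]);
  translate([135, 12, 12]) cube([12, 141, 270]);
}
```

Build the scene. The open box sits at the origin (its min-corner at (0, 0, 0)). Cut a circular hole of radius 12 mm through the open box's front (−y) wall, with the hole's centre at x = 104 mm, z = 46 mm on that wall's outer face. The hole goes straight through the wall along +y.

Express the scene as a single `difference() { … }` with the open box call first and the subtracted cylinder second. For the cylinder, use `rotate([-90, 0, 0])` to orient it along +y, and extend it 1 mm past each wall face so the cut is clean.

difference() {
  open_box();
  translate([104, -1, 46]) rotate([-90, 0, 0]) cylinder(h = 14, r = 12);
}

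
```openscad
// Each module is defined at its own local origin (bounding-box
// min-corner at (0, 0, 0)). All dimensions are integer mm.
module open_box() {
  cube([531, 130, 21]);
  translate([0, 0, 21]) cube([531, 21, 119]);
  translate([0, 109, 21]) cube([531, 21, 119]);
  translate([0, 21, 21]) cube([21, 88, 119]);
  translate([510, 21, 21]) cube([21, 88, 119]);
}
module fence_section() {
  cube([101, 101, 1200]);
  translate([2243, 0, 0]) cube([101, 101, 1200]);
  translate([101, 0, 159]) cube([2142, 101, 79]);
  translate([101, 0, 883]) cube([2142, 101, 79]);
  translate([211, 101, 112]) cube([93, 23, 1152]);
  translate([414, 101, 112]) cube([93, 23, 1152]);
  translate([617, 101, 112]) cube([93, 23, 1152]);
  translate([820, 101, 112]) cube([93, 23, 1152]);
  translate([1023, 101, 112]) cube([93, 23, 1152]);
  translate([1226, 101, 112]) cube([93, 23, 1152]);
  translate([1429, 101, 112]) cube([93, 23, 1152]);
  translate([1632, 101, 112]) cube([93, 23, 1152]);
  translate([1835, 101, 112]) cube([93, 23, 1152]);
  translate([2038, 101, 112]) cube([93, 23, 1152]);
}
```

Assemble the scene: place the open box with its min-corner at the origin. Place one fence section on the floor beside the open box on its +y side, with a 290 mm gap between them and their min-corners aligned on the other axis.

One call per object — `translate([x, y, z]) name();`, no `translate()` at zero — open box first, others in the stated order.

open_box();
translate([0, 420, 0]) fence_section();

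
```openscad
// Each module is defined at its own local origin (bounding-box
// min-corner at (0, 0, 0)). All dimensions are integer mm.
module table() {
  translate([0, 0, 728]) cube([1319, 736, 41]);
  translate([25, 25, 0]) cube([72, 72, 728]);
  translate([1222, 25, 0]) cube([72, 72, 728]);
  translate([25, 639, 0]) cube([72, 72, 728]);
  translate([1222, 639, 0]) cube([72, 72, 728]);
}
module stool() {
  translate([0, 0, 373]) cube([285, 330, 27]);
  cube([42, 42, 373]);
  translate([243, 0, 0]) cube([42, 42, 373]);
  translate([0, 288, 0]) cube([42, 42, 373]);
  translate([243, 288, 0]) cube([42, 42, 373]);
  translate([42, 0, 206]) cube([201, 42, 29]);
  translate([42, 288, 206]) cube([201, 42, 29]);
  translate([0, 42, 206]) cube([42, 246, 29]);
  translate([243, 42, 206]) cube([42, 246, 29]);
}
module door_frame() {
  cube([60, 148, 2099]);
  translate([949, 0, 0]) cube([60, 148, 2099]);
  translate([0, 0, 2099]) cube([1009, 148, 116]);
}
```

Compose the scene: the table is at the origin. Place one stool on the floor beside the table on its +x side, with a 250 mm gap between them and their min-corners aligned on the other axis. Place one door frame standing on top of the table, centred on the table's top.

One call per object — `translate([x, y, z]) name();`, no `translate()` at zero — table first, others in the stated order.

table();
translate([1569, 0, 0]) stool();
translate([155, 294, 769]) door_frame();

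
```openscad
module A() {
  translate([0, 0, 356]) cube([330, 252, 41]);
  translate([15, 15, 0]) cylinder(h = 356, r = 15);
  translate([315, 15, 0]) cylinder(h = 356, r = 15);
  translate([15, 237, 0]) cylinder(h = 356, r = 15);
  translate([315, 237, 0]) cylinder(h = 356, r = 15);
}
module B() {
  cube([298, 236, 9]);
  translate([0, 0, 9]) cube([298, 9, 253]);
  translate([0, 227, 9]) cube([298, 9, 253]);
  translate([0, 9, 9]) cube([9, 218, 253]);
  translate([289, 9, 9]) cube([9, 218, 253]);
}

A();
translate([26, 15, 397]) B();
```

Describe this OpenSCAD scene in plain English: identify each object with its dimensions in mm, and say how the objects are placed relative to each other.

A is a four-legged stool. The seat is a 330×252×41 mm slab whose top surface is at z = 397 mm; four round legs, each 30 mm in diameter, run from the floor (z = 0) to the underside of the seat, each leg's axis is inset half a diameter from the nearest pair of seat edges (so the leg's bounding box is flush with the corner).

B is an open-topped rectangular box: outside dimensions 298×236×262 mm, with a uniform wall and base thickness of 9 mm. The base is a full 298×236 slab on the floor; four walls sit on top of the base. The front and back walls (the −y and +y sides) span the full width; the two side walls fit between them.

The open box is on top of the stool.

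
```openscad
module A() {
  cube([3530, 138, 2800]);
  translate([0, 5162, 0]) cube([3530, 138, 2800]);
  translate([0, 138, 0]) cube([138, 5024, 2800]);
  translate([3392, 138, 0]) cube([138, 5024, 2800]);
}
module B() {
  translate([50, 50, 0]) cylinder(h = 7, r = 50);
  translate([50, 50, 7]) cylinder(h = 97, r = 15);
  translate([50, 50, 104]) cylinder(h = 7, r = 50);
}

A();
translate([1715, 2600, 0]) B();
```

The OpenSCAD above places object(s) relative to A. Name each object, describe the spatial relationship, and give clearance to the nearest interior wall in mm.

A is a house frame. B is a spool. The spool sits inside the house frame, centred. The clearance to the nearest interior wall is 1577 mm.

Clearances: x = 1577, y = 2462; minimum 1577 mm.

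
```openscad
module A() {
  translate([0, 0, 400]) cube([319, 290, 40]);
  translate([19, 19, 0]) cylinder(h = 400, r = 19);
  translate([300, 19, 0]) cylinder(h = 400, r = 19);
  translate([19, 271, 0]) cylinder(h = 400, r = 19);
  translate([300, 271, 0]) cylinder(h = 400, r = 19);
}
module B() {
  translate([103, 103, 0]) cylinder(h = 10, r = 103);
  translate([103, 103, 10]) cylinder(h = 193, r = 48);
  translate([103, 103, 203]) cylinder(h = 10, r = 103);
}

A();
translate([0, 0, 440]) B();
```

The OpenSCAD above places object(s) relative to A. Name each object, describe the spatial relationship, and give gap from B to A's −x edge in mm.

A is a stool. B is a spool. The spool is on top of the stool. The gap from the spool to the stool's −x edge is 0 mm.

The spool's min-x is at 0; the stool's min-x is 0; gap = 0 mm.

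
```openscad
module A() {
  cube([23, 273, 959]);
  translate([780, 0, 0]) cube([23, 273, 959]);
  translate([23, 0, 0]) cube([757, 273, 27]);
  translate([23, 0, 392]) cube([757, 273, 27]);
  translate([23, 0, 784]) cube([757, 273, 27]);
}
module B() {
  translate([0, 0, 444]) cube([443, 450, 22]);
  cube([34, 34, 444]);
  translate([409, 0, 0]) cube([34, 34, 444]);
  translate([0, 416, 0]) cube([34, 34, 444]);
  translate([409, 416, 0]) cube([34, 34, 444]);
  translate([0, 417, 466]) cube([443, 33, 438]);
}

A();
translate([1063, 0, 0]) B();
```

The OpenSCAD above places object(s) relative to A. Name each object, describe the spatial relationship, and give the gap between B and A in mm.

A is a bookshelf. B is a chair. The chair is on the floor beside the bookshelf on its +x side. The gap between the chair and the bookshelf is 260 mm.

The chair's nearest face is 260 mm from the bookshelf's +x face.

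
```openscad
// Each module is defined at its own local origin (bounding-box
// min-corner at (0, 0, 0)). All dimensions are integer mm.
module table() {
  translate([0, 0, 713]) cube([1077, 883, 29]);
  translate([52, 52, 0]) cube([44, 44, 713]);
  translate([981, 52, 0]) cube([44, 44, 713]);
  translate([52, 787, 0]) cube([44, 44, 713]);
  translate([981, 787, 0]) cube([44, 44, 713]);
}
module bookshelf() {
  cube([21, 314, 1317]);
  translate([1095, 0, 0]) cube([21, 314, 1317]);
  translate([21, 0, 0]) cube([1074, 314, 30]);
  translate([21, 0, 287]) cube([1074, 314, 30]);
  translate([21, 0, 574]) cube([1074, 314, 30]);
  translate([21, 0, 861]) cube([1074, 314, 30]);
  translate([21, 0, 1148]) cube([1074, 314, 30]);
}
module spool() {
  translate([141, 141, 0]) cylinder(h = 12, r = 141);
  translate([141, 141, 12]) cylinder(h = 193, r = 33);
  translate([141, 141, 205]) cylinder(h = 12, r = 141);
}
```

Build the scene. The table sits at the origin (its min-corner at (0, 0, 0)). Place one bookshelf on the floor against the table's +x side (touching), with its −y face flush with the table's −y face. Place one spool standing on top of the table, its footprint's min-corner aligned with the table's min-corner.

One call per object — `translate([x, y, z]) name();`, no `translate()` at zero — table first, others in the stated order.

table();
translate([1077, 0, 0]) bookshelf();
translate([0, 0, 742]) spool();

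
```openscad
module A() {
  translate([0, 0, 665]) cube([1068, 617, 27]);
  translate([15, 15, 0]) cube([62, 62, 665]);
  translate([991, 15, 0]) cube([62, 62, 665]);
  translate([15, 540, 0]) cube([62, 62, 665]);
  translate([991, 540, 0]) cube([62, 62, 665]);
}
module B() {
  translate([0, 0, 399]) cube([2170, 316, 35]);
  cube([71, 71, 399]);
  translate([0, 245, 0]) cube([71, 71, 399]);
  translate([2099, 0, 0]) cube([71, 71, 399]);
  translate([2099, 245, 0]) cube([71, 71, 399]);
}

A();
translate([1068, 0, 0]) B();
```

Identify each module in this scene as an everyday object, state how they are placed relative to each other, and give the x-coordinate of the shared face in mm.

The table's +x face and the bench's −x face are both at x = 1068 mm.

A is a table. B is a bench. The bench is against the table's +x side, with their −y faces flush. The x-coordinate of the shared face is 1068 mm.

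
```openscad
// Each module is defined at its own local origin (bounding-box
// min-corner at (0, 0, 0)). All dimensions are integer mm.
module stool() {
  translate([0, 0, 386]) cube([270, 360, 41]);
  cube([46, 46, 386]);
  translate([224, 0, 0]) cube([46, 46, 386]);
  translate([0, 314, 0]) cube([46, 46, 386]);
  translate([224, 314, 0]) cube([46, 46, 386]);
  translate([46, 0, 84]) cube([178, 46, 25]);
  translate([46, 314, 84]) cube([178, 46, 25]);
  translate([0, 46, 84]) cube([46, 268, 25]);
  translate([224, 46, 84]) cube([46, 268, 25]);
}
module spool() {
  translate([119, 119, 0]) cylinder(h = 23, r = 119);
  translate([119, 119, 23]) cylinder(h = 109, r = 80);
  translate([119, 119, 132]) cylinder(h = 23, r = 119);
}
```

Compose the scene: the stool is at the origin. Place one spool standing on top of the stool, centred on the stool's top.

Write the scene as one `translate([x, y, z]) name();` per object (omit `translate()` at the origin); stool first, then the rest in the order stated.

stool();
translate([16, 61, 427]) spool();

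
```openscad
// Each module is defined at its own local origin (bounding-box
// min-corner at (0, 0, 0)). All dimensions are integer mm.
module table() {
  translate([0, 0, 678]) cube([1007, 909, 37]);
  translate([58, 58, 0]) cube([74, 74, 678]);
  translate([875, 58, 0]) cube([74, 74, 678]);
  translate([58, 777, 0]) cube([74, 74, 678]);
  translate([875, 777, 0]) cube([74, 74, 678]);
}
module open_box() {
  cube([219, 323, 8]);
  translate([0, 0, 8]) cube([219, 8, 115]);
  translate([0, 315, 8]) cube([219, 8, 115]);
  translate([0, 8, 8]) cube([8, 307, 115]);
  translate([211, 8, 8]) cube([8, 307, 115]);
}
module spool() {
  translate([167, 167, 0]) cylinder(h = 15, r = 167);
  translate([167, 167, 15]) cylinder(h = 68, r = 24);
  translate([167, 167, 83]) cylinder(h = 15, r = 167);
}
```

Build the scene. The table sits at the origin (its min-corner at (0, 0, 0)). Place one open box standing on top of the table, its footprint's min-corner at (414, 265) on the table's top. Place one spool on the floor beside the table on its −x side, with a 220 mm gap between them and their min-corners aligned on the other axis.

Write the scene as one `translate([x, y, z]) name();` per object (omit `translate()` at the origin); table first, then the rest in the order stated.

table();
translate([414, 265, 715]) open_box();
translate([-554, 0, 0]) spool();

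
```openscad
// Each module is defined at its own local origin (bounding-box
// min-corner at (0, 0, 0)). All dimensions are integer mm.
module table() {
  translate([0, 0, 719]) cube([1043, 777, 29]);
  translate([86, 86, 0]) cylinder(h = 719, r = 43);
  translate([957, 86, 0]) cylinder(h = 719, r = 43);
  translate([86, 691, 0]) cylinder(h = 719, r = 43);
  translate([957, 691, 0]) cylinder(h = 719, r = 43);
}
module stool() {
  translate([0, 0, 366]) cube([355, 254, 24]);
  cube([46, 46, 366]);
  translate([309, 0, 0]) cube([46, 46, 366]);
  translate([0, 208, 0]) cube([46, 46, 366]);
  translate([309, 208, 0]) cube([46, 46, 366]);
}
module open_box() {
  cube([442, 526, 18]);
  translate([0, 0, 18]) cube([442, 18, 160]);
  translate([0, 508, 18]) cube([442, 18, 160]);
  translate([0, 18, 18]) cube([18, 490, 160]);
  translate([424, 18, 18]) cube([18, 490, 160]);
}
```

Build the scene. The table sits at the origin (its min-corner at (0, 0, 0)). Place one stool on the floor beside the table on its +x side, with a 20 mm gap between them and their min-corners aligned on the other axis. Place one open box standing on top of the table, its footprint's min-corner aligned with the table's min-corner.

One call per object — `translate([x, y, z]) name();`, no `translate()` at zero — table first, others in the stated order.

table();
translate([1063, 0, 0]) stool();
translate([0, 0, 748]) open_box();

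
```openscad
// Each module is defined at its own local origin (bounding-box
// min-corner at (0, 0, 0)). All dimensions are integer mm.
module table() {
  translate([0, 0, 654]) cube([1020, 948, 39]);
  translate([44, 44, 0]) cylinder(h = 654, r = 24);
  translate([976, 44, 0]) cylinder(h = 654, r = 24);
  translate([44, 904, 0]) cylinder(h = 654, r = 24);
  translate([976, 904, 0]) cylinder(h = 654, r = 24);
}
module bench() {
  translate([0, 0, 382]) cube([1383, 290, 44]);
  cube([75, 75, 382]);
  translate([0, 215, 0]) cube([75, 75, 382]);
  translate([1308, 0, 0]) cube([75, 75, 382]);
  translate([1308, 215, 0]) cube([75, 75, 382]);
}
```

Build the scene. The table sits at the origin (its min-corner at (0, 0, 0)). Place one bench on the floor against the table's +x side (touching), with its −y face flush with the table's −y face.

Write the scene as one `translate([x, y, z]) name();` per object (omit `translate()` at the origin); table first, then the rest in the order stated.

table();
translate([1020, 0, 0]) bench();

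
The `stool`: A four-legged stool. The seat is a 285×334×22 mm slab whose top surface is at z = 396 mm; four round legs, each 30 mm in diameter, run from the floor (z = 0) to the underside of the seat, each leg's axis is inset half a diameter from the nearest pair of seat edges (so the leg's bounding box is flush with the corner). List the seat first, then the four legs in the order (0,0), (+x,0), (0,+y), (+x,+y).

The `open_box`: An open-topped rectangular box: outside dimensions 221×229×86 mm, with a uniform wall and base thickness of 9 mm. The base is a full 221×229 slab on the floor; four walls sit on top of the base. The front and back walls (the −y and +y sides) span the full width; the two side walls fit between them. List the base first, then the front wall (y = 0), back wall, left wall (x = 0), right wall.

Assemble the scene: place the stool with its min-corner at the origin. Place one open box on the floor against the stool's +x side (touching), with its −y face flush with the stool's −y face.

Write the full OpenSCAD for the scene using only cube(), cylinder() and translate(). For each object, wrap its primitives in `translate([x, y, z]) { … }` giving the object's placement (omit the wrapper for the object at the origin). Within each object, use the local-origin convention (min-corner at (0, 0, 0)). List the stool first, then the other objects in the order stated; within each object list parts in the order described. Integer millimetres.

translate([0, 0, 374]) cube([285, 334, 22]);
translate([15, 15, 0]) cylinder(h = 374, r = 15);
translate([270, 15, 0]) cylinder(h = 374, r = 15);
translate([15, 319, 0]) cylinder(h = 374, r = 15);
translate([270, 319, 0]) cylinder(h = 374, r = 15);
translate([285, 0, 0]) {
  cube([221, 229, 9]);
  translate([0, 0, 9]) cube([221, 9, 77]);
  translate([0, 220, 9]) cube([221, 9, 77]);
  translate([0, 9, 9]) cube([9, 211, 77]);
  translate([212, 9, 9]) cube([9, 211, 77]);
}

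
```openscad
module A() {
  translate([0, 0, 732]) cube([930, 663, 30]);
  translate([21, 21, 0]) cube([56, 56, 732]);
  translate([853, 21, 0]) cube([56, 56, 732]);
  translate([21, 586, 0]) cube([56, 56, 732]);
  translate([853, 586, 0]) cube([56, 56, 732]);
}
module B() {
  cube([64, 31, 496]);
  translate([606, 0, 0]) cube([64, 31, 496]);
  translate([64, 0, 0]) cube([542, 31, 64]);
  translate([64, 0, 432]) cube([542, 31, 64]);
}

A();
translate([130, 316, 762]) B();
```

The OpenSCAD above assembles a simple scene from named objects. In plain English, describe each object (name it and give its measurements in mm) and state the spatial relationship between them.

A is a table: top 930 mm (x) × 663 mm (y), 30 mm thick, upper face at z = 762 mm, on four 56×56 mm square legs, each inset 21 mm from the nearest pair of top edges, running from z = 0 to the bottom of the top.

B is a rectangular picture frame lying in the x–z plane (depth along y). The opening is 542 mm wide (x) by 368 mm tall (z), surrounded by a border 64 mm wide on all four sides. The frame is 31 mm deep and is made of two full-height vertical stiles with two horizontal rails fitted between them.

The picture frame is on top of the table, centred.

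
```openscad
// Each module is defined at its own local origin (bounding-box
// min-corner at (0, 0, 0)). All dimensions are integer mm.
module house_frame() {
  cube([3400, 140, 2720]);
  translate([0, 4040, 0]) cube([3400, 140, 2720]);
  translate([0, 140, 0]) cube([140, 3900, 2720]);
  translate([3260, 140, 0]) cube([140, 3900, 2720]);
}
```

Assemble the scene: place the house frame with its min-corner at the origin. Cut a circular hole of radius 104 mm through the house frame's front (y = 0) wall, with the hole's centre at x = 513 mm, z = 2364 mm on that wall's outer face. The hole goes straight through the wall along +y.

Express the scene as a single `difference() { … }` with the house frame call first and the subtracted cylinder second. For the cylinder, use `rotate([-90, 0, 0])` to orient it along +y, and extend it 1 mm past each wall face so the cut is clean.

difference() {
  house_frame();
  translate([513, -1, 2364]) rotate([-90, 0, 0]) cylinder(h = 142, r = 104);
}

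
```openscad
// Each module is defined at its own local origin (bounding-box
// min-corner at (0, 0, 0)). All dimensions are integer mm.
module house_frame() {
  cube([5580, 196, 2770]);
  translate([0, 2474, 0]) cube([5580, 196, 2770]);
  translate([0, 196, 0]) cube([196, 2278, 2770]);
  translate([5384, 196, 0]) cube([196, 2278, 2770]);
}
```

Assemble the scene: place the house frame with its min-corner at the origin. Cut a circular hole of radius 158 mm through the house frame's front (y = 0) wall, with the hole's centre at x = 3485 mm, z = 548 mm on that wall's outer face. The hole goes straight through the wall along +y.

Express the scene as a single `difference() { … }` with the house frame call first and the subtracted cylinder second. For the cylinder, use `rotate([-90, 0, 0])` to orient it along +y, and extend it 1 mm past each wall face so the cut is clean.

difference() {
  house_frame();
  translate([3485, -1, 548]) rotate([-90, 0, 0]) cylinder(h = 198, r = 158);
}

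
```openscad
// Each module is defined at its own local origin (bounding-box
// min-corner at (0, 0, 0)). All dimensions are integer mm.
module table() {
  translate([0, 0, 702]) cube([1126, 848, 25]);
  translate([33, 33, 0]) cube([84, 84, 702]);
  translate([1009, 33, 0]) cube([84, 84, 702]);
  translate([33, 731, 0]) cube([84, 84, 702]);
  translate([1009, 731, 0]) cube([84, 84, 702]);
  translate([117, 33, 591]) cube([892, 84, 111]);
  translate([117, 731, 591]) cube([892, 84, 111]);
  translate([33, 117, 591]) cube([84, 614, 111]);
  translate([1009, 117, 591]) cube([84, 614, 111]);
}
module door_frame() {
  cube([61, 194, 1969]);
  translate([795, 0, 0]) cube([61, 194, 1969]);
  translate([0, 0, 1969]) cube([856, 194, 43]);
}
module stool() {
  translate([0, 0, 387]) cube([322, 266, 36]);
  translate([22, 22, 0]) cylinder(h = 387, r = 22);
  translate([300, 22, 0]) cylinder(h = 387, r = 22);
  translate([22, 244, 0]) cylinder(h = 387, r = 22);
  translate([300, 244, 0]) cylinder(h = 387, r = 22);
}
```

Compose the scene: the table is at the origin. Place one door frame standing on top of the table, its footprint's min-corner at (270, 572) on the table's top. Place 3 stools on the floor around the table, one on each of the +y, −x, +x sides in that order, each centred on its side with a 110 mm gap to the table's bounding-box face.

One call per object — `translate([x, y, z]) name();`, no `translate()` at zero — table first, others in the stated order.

table();
translate([270, 572, 727]) door_frame();
translate([402, 958, 0]) stool();
translate([-432, 291, 0]) stool();
translate([1236, 291, 0]) stool();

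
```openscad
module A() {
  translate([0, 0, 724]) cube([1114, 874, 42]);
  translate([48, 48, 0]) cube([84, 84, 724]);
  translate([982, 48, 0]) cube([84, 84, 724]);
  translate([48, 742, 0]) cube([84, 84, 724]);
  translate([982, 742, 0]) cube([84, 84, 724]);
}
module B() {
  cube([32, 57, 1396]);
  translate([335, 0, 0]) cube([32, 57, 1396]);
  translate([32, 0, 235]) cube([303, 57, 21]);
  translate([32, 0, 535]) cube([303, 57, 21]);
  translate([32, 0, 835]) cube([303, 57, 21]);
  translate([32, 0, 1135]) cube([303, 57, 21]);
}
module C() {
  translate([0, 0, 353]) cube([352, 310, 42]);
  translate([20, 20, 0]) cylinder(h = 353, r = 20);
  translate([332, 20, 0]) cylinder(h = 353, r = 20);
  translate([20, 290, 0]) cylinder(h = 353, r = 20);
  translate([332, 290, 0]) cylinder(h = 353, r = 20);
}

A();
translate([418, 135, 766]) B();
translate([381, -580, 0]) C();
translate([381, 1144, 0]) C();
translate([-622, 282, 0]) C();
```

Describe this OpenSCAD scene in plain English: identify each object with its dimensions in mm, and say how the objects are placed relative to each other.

A is a rectangular dining table. The top is 1114×874×42 mm with its upper surface at z = 766 mm. It stands on four 84×84 mm square legs, each inset 48 mm from the nearest pair of top edges, running from the floor to the underside of the top.

B is a wooden ladder with two side rails of 32×57 mm section and 1396 mm height, set 367 mm apart overall. Between them run 4 rectangular rungs (57 mm deep, 21 mm thick), front faces flush with the rails' −y face. The bottom of the first rung is 235 mm above the floor and each subsequent rung is 300 mm higher than the one below.

C is a four-legged stool. The seat is 352×310 mm, 42 mm thick, top at z = 395 mm. It stands on four round legs, each 40 mm in diameter, from z = 0 to the seat underside, each leg's axis is inset half a diameter from the nearest pair of seat edges (so the leg's bounding box is flush with the corner).

The ladder is on top of the table. Three stools sit around the table at the −y, +y, −x sides.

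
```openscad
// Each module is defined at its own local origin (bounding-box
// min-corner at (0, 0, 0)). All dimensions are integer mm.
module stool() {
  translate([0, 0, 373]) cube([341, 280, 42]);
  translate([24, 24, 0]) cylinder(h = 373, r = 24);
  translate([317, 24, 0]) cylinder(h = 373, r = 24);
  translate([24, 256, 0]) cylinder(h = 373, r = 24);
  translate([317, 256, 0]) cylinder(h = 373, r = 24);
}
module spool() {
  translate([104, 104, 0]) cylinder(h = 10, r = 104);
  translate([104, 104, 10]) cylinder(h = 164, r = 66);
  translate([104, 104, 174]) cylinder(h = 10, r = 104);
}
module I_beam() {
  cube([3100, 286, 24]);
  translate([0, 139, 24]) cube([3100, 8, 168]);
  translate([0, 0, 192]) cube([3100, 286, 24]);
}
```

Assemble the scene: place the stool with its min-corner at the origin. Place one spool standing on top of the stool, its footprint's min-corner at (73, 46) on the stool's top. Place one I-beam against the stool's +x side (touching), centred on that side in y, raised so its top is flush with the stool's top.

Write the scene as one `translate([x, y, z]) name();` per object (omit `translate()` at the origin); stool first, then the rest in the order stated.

stool();
translate([73, 46, 415]) spool();
translate([341, -3, 199]) I_beam();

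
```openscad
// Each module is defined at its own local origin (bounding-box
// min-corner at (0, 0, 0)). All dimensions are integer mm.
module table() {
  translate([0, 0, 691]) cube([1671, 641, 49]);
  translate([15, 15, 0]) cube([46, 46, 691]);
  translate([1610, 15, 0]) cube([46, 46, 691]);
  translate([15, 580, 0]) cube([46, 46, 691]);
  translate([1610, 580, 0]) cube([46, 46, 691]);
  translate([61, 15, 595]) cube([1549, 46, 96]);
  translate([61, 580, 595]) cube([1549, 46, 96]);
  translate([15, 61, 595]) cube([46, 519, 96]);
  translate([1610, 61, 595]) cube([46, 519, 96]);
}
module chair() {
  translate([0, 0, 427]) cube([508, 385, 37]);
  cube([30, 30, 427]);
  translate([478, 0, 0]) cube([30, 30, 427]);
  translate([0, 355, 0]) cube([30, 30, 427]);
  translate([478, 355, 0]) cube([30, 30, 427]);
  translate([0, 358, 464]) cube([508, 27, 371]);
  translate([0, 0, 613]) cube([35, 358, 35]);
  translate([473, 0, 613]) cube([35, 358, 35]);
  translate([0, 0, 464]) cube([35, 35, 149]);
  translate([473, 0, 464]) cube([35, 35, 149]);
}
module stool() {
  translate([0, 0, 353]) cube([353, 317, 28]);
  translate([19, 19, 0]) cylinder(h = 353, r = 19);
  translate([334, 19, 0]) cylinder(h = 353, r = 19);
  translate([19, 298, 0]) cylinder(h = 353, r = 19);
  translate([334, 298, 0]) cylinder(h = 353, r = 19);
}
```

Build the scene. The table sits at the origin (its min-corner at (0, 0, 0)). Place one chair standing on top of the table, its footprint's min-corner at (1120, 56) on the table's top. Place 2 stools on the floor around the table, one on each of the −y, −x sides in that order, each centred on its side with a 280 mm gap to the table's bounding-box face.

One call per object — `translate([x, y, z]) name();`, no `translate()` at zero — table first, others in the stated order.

table();
translate([1120, 56, 740]) chair();
translate([659, -597, 0]) stool();
translate([-633, 162, 0]) stool();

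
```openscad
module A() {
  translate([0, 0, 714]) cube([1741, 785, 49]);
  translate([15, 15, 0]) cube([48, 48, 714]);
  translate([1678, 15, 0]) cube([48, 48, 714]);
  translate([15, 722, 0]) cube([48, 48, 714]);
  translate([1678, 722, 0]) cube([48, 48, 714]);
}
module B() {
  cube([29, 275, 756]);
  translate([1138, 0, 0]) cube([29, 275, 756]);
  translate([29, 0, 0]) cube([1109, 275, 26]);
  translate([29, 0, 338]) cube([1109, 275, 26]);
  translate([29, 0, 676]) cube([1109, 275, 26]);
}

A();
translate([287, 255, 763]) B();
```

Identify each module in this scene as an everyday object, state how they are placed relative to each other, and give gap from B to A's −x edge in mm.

The bookshelf's min-x is at 287; the table's min-x is 0; gap = 287 mm.

A is a table. B is a bookshelf. The bookshelf is on top of the table, centred. The gap from the bookshelf to the table's −x edge is 287 mm.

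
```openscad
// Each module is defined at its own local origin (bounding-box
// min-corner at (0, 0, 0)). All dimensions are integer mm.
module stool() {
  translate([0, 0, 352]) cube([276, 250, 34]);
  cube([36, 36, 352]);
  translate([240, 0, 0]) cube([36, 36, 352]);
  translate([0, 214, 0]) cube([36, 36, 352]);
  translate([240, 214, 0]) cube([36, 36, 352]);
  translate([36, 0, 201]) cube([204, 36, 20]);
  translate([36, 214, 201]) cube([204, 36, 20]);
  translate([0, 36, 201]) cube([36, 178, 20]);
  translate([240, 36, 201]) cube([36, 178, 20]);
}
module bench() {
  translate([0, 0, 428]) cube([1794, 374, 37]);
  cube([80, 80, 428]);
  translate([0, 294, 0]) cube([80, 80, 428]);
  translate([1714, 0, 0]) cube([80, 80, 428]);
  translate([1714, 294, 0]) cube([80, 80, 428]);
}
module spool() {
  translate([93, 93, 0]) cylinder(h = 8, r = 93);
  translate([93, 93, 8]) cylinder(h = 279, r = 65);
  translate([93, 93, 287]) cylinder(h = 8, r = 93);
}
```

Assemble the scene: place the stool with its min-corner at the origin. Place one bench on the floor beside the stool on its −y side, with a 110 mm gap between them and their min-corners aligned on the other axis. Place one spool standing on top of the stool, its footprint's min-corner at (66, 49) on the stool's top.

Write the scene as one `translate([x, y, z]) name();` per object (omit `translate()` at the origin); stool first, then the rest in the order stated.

stool();
translate([0, -484, 0]) bench();
translate([66, 49, 386]) spool();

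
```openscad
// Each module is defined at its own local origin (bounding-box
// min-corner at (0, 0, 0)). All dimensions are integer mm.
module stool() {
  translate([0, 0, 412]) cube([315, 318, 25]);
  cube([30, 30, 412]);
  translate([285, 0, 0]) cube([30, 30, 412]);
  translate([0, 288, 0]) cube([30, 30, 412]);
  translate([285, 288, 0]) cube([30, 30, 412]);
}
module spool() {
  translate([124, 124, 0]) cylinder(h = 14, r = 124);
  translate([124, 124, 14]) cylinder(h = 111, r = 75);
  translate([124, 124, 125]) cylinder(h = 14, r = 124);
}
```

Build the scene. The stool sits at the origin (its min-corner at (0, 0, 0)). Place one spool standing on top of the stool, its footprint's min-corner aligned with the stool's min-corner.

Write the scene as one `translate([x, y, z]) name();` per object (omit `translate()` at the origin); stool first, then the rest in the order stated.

stool();
translate([0, 0, 437]) spool();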